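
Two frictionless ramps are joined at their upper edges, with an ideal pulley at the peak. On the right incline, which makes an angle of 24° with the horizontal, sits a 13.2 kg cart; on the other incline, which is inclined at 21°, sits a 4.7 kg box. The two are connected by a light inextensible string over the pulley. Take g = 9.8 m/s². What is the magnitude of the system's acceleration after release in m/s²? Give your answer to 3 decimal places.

2.017 m/s²

Resolve each weight along its own incline: the 13.2 kg mass has component 13.2 × 9.8 × sin 24° = 52.615 N down its slope, and the 4.7 kg mass has 4.7 × 9.8 × sin 21° = 16.506 N down its slope.
The 13.2 kg side's 52.615 N exceeds the other side's 16.506 N, so that mass slides down and the 4.7 kg mass slides up. Taking that direction as positive, Newton's second law for the whole system gives 52.615 − 16.506 = (13.2 + 4.7) a, so a = 36.109 / 17.9 = 2.0173 m/s².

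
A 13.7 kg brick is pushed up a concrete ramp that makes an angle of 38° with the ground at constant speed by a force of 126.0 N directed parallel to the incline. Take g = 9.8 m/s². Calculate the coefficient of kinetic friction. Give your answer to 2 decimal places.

0.41

At constant speed ΣF = 0 along the incline. The applied 126.0 N acts up the slope; the weight component mg sin 38° = 82.659 N and kinetic friction μN both act down the slope.
So 126.0 = 82.659 + μ × 105.798, giving μ = (126.0 − 82.659) / 105.798 = 0.4097.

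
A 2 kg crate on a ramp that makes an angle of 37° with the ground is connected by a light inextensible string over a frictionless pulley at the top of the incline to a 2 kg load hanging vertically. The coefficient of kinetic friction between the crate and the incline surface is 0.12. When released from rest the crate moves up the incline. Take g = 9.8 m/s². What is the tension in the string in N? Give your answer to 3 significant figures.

For the crate on the incline: the weight component along the slope is m₁g sin 37° = 2 × 9.8 × 0.6018 = 11.795 N and the normal force is N = m₁g cos 37° = 15.653 N.
Kinetic friction opposes the crate's motion up the incline: f = μN = 0.12 × 15.653 = 1.878 N acting down the slope.
Newton's second law for the crate (up-slope positive): T − 11.795 − 1.878 = 2 a. For the hanging load (downward positive): 2 × 9.8 − T = 2 a.
Adding the two equations eliminates T: 5.927 = 4 a, so a = 1.4817 m/s².
Then from the hanging load's equation, T = 2 × (9.8 − 1.4817) = 16.637 N.

16.6 N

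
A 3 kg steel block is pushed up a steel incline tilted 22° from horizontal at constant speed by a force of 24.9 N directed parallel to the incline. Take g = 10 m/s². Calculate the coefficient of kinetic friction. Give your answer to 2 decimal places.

At constant speed ΣF = 0 along the incline. The applied 24.9 N acts up the slope; the weight component mg sin 22° = 11.238 N and kinetic friction μN both act down the slope.
So 24.9 = 11.238 + μ × 27.816, giving μ = (24.9 − 11.238) / 27.816 = 0.4912.

0.49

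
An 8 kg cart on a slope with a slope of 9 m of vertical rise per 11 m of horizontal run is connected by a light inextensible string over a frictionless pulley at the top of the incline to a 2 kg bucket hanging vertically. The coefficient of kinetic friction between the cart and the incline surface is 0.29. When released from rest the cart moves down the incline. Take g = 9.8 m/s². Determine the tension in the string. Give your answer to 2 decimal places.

22.09 N

For the cart on the incline: the weight component along the slope is m₁g sin 39.29° = 8 × 9.8 × 0.6332 = 49.643 N and the normal force is N = m₁g cos 39.29° = 60.678 N.
Kinetic friction opposes the cart's motion down the incline: f = μN = 0.29 × 60.678 = 17.597 N acting up the slope.
Newton's second law for the cart (down-slope positive): 49.643 − 17.597 − T = 8 a. For the hanging bucket (upward positive): T − 2 × 9.8 = 2 a.
Adding the two equations eliminates T: 12.446 = 10 a, so a = 1.2446 m/s².
Then from the hanging bucket's equation, T = 2 × (9.8 + 1.2446) = 22.089 N.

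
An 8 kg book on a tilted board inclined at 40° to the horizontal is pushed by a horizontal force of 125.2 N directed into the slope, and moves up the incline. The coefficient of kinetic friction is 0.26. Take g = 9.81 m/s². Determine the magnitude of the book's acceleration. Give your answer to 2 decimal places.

1.11 m/s²

The horizontal push has components F cos 40° = 125.2 × 0.7660 = 95.903 N up the incline and F sin 40° = 125.2 × 0.6428 = 80.479 N pressing into the surface.
The normal force is therefore N = mg cos 40° + F sin 40° = 60.116 + 80.479 = 140.595 N, and kinetic friction down the slope is μN = 0.26 × 140.595 = 36.555 N.
Along the incline: F cos 40° − mg sin 40° − μN = ma, so 95.903 − 50.447 − 36.555 = 8 a, giving a = 1.1126 m/s².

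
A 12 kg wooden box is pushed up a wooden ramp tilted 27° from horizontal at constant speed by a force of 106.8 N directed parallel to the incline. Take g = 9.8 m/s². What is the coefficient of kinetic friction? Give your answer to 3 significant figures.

At constant speed ΣF = 0 along the incline. The applied 106.8 N acts up the slope; the weight component mg sin 27° = 53.389 N and kinetic friction μN both act down the slope.
So 106.8 = 53.389 + μ × 104.782, giving μ = (106.8 − 53.389) / 104.782 = 0.5097.

0.510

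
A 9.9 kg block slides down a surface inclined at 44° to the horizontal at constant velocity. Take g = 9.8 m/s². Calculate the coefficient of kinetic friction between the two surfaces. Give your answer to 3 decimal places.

0.966

At constant velocity the net force along the incline is zero: mg sin 44° = μ mg cos 44°.
So μ = tan 44° = 0.6947 / 0.7193 = 0.9658.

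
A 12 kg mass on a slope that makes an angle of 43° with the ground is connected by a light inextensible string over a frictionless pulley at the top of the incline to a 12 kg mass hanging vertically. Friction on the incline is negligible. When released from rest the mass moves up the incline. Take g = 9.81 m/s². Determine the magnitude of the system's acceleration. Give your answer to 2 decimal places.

For the mass on the incline: the weight component along the slope is m₁g sin 43° = 12 × 9.81 × 0.6820 = 80.285 N and the normal force is N = m₁g cos 43° = 86.095 N.
Newton's second law for the mass (up-slope positive): T − 80.285 = 12 a. For the hanging mass (downward positive): 12 × 9.81 − T = 12 a.
Adding the two equations eliminates T: 37.435 = 24 a, so a = 1.5598 m/s².

1.56 m/s²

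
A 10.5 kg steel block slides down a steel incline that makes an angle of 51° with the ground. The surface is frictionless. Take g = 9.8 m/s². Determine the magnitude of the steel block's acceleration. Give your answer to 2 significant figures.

7.6 m/s²

Resolving the weight along the incline: the component pulling the steel block down the slope is mg sin 51° = 10.5 × 9.8 × 0.7771 = 79.964 N, and the normal force is N = mg cos 51° = 10.5 × 9.8 × 0.6293 = 64.755 N.
With no friction the net force along the incline is 79.964 N, so a = g sin 51° = 79.964 / 10.5 = 7.6156 m/s².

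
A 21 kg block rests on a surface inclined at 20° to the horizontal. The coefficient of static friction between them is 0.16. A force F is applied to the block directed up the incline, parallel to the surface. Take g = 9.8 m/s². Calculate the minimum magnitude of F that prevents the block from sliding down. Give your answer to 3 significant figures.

The normal force is N = mg cos 20° = 193.389 N. With F at its minimum the block is on the verge of sliding down, so static friction is at its maximum μ_s N = 0.16 × 193.389 = 30.942 N and acts up the slope.
Equilibrium along the incline: F + μ_s N = mg sin 20°, so F = 70.388 − 30.942 = 39.446 N.

39.4 N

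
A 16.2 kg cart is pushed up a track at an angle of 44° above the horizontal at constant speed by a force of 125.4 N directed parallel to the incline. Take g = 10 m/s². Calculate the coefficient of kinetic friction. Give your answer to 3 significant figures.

0.110

At constant speed ΣF = 0 along the incline. The applied 125.4 N acts up the slope; the weight component mg sin 44° = 112.535 N and kinetic friction μN both act down the slope.
So 125.4 = 112.535 + μ × 116.533, giving μ = (125.4 − 112.535) / 116.533 = 0.1104.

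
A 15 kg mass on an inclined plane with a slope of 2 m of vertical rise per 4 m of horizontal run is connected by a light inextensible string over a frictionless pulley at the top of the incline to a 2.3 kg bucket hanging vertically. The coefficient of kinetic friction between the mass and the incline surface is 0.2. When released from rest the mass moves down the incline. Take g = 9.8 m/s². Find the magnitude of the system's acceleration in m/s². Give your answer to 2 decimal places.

For the mass on the incline: the weight component along the slope is m₁g sin 26.57° = 15 × 9.8 × 0.4472 = 65.738 N and the normal force is N = m₁g cos 26.57° = 131.481 N.
Kinetic friction opposes the mass's motion down the incline: f = μN = 0.2 × 131.481 = 26.296 N acting up the slope.
Newton's second law for the mass (down-slope positive): 65.738 − 26.296 − T = 15 a. For the hanging bucket (upward positive): T − 2.3 × 9.8 = 2.3 a.
Adding the two equations eliminates T: 16.902 = 17.3 a, so a = 0.9770 m/s².

0.98 m/s²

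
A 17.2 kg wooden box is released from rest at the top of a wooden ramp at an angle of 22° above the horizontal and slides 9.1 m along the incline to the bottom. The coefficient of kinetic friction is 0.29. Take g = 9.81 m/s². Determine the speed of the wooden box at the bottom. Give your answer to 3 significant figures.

4.34 m/s

The weight component along the incline is mg sin 22° = 63.208 N and the normal force is N = mg cos 22° = 156.446 N.
Friction up the slope is f = μN = 0.29 × 156.446 = 45.369 N, so the net downslope force is 63.208 − 45.369 = 17.839 N and a = 17.839 / 17.2 = 1.0372 m/s².
Starting from rest over a distance of 9.1 m, v² = 2aL = 2 × 1.0372 × 9.1 = 18.8770, so v = 4.3448 m/s.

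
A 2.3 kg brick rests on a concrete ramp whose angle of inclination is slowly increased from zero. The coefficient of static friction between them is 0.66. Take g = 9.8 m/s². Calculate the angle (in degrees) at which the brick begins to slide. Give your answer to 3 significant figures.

At the threshold of sliding, static friction is at its maximum μ_s N and exactly balances the weight component along the incline: mg sin θ = μ_s mg cos θ.
Hence tan θ = μ_s = 0.66, so θ = arctan(0.66) = 33.4248°.

33.4°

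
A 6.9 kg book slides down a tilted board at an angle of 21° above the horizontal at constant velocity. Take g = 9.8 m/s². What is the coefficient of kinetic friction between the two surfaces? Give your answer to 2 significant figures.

At constant velocity the net force along the incline is zero: mg sin 21° = μ mg cos 21°.
So μ = tan 21° = 0.3584 / 0.9336 = 0.3839.

0.38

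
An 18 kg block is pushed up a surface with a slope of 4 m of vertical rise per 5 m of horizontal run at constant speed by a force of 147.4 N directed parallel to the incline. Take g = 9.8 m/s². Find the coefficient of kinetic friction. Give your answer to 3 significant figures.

0.270

At constant speed ΣF = 0 along the incline. The applied 147.4 N acts up the slope; the weight component mg sin 38.66° = 110.196 N and kinetic friction μN both act down the slope.
So 147.4 = 110.196 + μ × 137.745, giving μ = (147.4 − 110.196) / 137.745 = 0.2701.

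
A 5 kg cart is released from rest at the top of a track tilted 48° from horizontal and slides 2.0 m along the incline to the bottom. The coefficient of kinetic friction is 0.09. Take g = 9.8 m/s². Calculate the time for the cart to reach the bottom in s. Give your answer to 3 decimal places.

The weight component along the incline is mg sin 48° = 36.414 N and the normal force is N = mg cos 48° = 32.787 N.
Friction up the slope is f = μN = 0.09 × 32.787 = 2.951 N, so the net downslope force is 36.414 − 2.951 = 33.463 N and a = 33.463 / 5 = 6.6926 m/s².
Starting from rest, L = ½at², so t = √(2L/a) = √(2 × 2.0 / 6.6926) = 0.7731 s.

0.773 s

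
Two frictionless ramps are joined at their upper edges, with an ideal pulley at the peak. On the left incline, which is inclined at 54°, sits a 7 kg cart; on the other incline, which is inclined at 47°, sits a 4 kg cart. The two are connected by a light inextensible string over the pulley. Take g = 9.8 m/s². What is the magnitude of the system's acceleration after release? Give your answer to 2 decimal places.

Resolve each weight along its own incline: the 7 kg mass has component 7 × 9.8 × sin 54° = 55.499 N down its slope, and the 4 kg mass has 4 × 9.8 × sin 47° = 28.669 N down its slope.
The 7 kg side's 55.499 N exceeds the other side's 28.669 N, so that mass slides down and the 4 kg mass slides up. Taking that direction as positive, Newton's second law for the whole system gives 55.499 − 28.669 = (7 + 4) a, so a = 26.830 / 11 = 2.4391 m/s².

2.44 m/s²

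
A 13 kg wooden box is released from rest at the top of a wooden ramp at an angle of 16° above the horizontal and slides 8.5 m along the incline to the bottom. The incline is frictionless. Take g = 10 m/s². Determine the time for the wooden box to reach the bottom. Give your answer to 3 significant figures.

The weight component along the incline is mg sin 16° = 35.833 N and the normal force is N = mg cos 16° = 124.964 N.
With no friction, a = g sin 16° = 2.7564 m/s².
Starting from rest, L = ½at², so t = √(2L/a) = √(2 × 8.5 / 2.7564) = 2.4834 s.

2.48 s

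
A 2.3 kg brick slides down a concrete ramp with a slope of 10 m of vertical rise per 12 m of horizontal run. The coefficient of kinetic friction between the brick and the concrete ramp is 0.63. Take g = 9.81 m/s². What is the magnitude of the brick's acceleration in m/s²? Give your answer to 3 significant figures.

Resolving the weight along the incline: the component pulling the brick down the slope is mg sin 39.81° = 2.3 × 9.81 × 0.6402 = 14.445 N, and the normal force is N = mg cos 39.81° = 2.3 × 9.81 × 0.7682 = 17.333 N.
Kinetic friction acts up the slope with magnitude f = μN = 0.63 × 17.333 = 10.920 N.
Net force along the incline is 14.445 − 10.920 = 3.525 N, so a = 3.525 / 2.3 = 1.5326 m/s².

1.53 m/s²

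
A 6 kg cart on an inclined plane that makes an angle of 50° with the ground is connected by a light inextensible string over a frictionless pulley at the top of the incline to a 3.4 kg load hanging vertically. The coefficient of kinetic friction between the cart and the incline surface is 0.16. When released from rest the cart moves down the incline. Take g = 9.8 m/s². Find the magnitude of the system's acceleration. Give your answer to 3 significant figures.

For the cart on the incline: the weight component along the slope is m₁g sin 50° = 6 × 9.8 × 0.7660 = 45.041 N and the normal force is N = m₁g cos 50° = 37.796 N.
Kinetic friction opposes the cart's motion down the incline: f = μN = 0.16 × 37.796 = 6.047 N acting up the slope.
Newton's second law for the cart (down-slope positive): 45.041 − 6.047 − T = 6 a. For the hanging load (upward positive): T − 3.4 × 9.8 = 3.4 a.
Adding the two equations eliminates T: 5.674 = 9.4 a, so a = 0.6036 m/s².

0.604 m/s²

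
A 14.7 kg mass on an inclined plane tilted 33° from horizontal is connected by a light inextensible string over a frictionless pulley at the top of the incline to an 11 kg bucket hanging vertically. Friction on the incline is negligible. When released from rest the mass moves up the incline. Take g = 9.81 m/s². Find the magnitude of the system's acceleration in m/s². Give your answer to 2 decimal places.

1.14 m/s²

For the mass on the incline: the weight component along the slope is m₁g sin 33° = 14.7 × 9.81 × 0.5446 = 78.535 N and the normal force is N = m₁g cos 33° = 120.942 N.
Newton's second law for the mass (up-slope positive): T − 78.535 = 14.7 a. For the hanging bucket (downward positive): 11 × 9.81 − T = 11 a.
Adding the two equations eliminates T: 29.375 = 25.7 a, so a = 1.1430 m/s².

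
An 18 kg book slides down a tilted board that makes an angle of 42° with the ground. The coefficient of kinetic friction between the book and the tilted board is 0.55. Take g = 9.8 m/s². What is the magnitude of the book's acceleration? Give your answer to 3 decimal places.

2.552 m/s²

Resolving the weight along the incline: the component pulling the book down the slope is mg sin 42° = 18 × 9.8 × 0.6691 = 118.029 N, and the normal force is N = mg cos 42° = 18 × 9.8 × 0.7431 = 131.083 N.
Kinetic friction acts up the slope with magnitude f = μN = 0.55 × 131.083 = 72.096 N.
Net force along the incline is 118.029 − 72.096 = 45.933 N, so a = 45.933 / 18 = 2.5518 m/s².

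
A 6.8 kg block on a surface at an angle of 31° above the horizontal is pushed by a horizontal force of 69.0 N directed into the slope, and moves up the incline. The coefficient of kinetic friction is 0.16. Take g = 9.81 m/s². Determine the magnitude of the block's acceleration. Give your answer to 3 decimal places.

1.464 m/s²

The horizontal push has components F cos 31° = 69.0 × 0.8572 = 59.147 N up the incline and F sin 31° = 69.0 × 0.5150 = 35.535 N pressing into the surface.
The normal force is therefore N = mg cos 31° + F sin 31° = 57.182 + 35.535 = 92.717 N, and kinetic friction down the slope is μN = 0.16 × 92.717 = 14.835 N.
Along the incline: F cos 31° − mg sin 31° − μN = ma, so 59.147 − 34.355 − 14.835 = 6.8 a, giving a = 1.4643 m/s².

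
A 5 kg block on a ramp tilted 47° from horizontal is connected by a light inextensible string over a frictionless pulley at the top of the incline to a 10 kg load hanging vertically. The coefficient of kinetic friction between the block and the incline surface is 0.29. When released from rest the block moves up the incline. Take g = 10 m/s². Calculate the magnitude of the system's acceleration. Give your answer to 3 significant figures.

3.57 m/s²

For the block on the incline: the weight component along the slope is m₁g sin 47° = 5 × 10 × 0.7314 = 36.570 N and the normal force is N = m₁g cos 47° = 34.100 N.
Kinetic friction opposes the block's motion up the incline: f = μN = 0.29 × 34.100 = 9.889 N acting down the slope.
Newton's second law for the block (up-slope positive): T − 36.570 − 9.889 = 5 a. For the hanging load (downward positive): 10 × 10 − T = 10 a.
Adding the two equations eliminates T: 53.541 = 15 a, so a = 3.5694 m/s².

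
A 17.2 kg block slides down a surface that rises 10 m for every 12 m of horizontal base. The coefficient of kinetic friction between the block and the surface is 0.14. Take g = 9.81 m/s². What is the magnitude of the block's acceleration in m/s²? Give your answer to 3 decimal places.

Resolving the weight along the incline: the component pulling the block down the slope is mg sin 39.81° = 17.2 × 9.81 × 0.6402 = 108.022 N, and the normal force is N = mg cos 39.81° = 17.2 × 9.81 × 0.7682 = 129.620 N.
Kinetic friction acts up the slope with magnitude f = μN = 0.14 × 129.620 = 18.147 N.
Net force along the incline is 108.022 − 18.147 = 89.875 N, so a = 89.875 / 17.2 = 5.2253 m/s².

5.225 m/s²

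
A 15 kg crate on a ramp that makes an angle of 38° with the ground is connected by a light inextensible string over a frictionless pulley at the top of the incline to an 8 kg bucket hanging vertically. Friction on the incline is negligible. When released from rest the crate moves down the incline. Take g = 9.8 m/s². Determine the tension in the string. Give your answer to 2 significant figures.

For the crate on the incline: the weight component along the slope is m₁g sin 38° = 15 × 9.8 × 0.6157 = 90.508 N and the normal force is N = m₁g cos 38° = 115.838 N.
Newton's second law for the crate (down-slope positive): 90.508 − T = 15 a. For the hanging bucket (upward positive): T − 8 × 9.8 = 8 a.
Adding the two equations eliminates T: 12.108 = 23 a, so a = 0.5264 m/s².
Then from the hanging bucket's equation, T = 8 × (9.8 + 0.5264) = 82.611 N.

83 N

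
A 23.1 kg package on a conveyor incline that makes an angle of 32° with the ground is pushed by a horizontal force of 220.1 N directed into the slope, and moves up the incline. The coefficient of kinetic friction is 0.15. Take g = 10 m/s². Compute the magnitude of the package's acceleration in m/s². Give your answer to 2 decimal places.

The horizontal push has components F cos 32° = 220.1 × 0.8480 = 186.645 N up the incline and F sin 32° = 220.1 × 0.5299 = 116.631 N pressing into the surface.
The normal force is therefore N = mg cos 32° + F sin 32° = 195.888 + 116.631 = 312.519 N, and kinetic friction down the slope is μN = 0.15 × 312.519 = 46.878 N.
Along the incline: F cos 32° − mg sin 32° − μN = ma, so 186.645 − 122.407 − 46.878 = 23.1 a, giving a = 0.7515 m/s².

0.75 m/s²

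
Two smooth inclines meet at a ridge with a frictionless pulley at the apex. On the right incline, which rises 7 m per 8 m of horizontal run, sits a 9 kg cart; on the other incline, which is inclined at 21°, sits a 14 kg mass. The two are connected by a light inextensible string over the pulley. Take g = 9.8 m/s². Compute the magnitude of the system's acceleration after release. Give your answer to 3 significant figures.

Resolve each weight along its own incline: the 9 kg mass has component 9 × 9.8 × sin 41.19° = 58.080 N down its slope, and the 14 kg mass has 14 × 9.8 × sin 21° = 49.168 N down its slope.
The 9 kg side's 58.080 N exceeds the other side's 49.168 N, so that mass slides down and the 14 kg mass slides up. Taking that direction as positive, Newton's second law for the whole system gives 58.080 − 49.168 = (9 + 14) a, so a = 8.912 / 23 = 0.3875 m/s².

0.387 m/s²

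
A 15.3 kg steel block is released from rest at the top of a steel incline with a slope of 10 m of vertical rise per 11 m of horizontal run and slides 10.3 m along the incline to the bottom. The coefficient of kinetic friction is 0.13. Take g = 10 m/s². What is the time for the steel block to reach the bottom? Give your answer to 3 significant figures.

1.89 s

The weight component along the incline is mg sin 42.27° = 102.919 N and the normal force is N = mg cos 42.27° = 113.211 N.
Friction up the slope is f = μN = 0.13 × 113.211 = 14.717 N, so the net downslope force is 102.919 − 14.717 = 88.202 N and a = 88.202 / 15.3 = 5.7648 m/s².
Starting from rest, L = ½at², so t = √(2L/a) = √(2 × 10.3 / 5.7648) = 1.8903 s.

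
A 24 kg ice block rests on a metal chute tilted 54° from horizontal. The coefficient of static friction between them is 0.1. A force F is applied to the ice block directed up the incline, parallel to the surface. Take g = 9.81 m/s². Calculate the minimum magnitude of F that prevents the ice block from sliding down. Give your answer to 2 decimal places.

176.64 N

The normal force is N = mg cos 54° = 138.388 N. With F at its minimum the ice block is on the verge of sliding down, so static friction is at its maximum μ_s N = 0.1 × 138.388 = 13.839 N and acts up the slope.
Equilibrium along the incline: F + μ_s N = mg sin 54°, so F = 190.475 − 13.839 = 176.636 N.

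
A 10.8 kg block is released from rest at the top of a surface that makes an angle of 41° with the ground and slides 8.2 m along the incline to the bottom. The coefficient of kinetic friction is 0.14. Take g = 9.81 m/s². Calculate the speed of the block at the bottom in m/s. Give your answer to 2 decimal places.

The weight component along the incline is mg sin 41° = 69.508 N and the normal force is N = mg cos 41° = 79.960 N.
Friction up the slope is f = μN = 0.14 × 79.960 = 11.194 N, so the net downslope force is 69.508 − 11.194 = 58.314 N and a = 58.314 / 10.8 = 5.3994 m/s².
Starting from rest over a distance of 8.2 m, v² = 2aL = 2 × 5.3994 × 8.2 = 88.5502, so v = 9.4101 m/s.

9.41 m/s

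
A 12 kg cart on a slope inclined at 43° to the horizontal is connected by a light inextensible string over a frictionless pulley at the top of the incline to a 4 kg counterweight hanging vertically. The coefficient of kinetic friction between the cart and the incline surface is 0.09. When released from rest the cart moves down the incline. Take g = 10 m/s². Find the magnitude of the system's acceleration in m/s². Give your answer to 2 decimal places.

For the cart on the incline: the weight component along the slope is m₁g sin 43° = 12 × 10 × 0.6820 = 81.840 N and the normal force is N = m₁g cos 43° = 87.762 N.
Kinetic friction opposes the cart's motion down the incline: f = μN = 0.09 × 87.762 = 7.899 N acting up the slope.
Newton's second law for the cart (down-slope positive): 81.840 − 7.899 − T = 12 a. For the hanging counterweight (upward positive): T − 4 × 10 = 4 a.
Adding the two equations eliminates T: 33.941 = 16 a, so a = 2.1213 m/s².

2.12 m/s²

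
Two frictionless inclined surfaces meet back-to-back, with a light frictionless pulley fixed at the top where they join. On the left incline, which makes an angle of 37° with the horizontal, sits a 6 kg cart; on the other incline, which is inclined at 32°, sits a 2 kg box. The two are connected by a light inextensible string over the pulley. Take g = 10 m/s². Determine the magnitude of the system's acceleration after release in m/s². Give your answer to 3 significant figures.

3.19 m/s²

Resolve each weight along its own incline: the 6 kg mass has component 6 × 10 × sin 37° = 36.109 N down its slope, and the 2 kg mass has 2 × 10 × sin 32° = 10.598 N down its slope.
The 6 kg side's 36.109 N exceeds the other side's 10.598 N, so that mass slides down and the 2 kg mass slides up. Taking that direction as positive, Newton's second law for the whole system gives 36.109 − 10.598 = (6 + 2) a, so a = 25.511 / 8 = 3.1889 m/s².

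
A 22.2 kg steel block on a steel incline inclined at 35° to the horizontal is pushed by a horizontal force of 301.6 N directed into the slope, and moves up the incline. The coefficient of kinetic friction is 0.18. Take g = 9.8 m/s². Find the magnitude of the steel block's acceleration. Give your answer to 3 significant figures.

The horizontal push has components F cos 35° = 301.6 × 0.8192 = 247.071 N up the incline and F sin 35° = 301.6 × 0.5736 = 172.998 N pressing into the surface.
The normal force is therefore N = mg cos 35° + F sin 35° = 178.225 + 172.998 = 351.223 N, and kinetic friction down the slope is μN = 0.18 × 351.223 = 63.220 N.
Along the incline: F cos 35° − mg sin 35° − μN = ma, so 247.071 − 124.792 − 63.220 = 22.2 a, giving a = 2.6603 m/s².

2.66 m/s²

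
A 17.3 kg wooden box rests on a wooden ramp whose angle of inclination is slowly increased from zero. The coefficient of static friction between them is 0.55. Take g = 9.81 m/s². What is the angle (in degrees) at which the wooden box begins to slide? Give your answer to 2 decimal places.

28.81°

At the threshold of sliding, static friction is at its maximum μ_s N and exactly balances the weight component along the incline: mg sin θ = μ_s mg cos θ.
Hence tan θ = μ_s = 0.55, so θ = arctan(0.55) = 28.8108°.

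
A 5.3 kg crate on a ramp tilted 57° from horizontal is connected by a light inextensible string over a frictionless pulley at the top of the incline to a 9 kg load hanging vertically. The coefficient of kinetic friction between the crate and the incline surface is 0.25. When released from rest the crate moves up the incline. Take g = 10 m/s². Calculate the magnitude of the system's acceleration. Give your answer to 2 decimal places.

For the crate on the incline: the weight component along the slope is m₁g sin 57° = 5.3 × 10 × 0.8387 = 44.451 N and the normal force is N = m₁g cos 57° = 28.866 N.
Kinetic friction opposes the crate's motion up the incline: f = μN = 0.25 × 28.866 = 7.216 N acting down the slope.
Newton's second law for the crate (up-slope positive): T − 44.451 − 7.216 = 5.3 a. For the hanging load (downward positive): 9 × 10 − T = 9 a.
Adding the two equations eliminates T: 38.333 = 14.3 a, so a = 2.6806 m/s².

2.68 m/s²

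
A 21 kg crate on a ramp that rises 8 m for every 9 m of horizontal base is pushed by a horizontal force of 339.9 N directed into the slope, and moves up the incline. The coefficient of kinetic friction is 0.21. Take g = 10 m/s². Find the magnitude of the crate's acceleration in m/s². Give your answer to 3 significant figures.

The horizontal push has components F cos 41.63° = 339.9 × 0.7474 = 254.041 N up the incline and F sin 41.63° = 339.9 × 0.6644 = 225.830 N pressing into the surface.
The normal force is therefore N = mg cos 41.63° + F sin 41.63° = 156.954 + 225.830 = 382.784 N, and kinetic friction down the slope is μN = 0.21 × 382.784 = 80.385 N.
Along the incline: F cos 41.63° − mg sin 41.63° − μN = ma, so 254.041 − 139.524 − 80.385 = 21 a, giving a = 1.6253 m/s².

1.63 m/s²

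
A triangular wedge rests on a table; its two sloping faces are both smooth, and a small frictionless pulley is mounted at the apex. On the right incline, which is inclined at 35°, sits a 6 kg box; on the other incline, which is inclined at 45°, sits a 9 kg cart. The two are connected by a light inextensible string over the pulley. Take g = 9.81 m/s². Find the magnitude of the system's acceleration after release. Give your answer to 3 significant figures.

Resolve each weight along its own incline: the 6 kg mass has component 6 × 9.81 × sin 35° = 33.761 N down its slope, and the 9 kg mass has 9 × 9.81 × sin 45° = 62.430 N down its slope.
The 9 kg side's 62.430 N exceeds the other side's 33.761 N, so that mass slides down and the 6 kg mass slides up. Taking that direction as positive, Newton's second law for the whole system gives 62.430 − 33.761 = (6 + 9) a, so a = 28.669 / 15 = 1.9113 m/s².

1.91 m/s²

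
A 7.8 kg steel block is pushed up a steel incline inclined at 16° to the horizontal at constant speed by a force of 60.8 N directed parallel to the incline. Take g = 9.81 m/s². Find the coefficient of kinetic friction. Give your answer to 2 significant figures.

At constant speed ΣF = 0 along the incline. The applied 60.8 N acts up the slope; the weight component mg sin 16° = 21.091 N and kinetic friction μN both act down the slope.
So 60.8 = 21.091 + μ × 73.554, giving μ = (60.8 − 21.091) / 73.554 = 0.5399.

0.54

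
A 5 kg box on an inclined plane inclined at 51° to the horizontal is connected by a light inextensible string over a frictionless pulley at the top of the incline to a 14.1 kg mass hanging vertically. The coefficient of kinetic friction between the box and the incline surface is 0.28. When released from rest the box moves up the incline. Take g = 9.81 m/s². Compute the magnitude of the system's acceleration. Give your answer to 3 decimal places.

4.794 m/s²

For the box on the incline: the weight component along the slope is m₁g sin 51° = 5 × 9.81 × 0.7771 = 38.117 N and the normal force is N = m₁g cos 51° = 30.868 N.
Kinetic friction opposes the box's motion up the incline: f = μN = 0.28 × 30.868 = 8.643 N acting down the slope.
Newton's second law for the box (up-slope positive): T − 38.117 − 8.643 = 5 a. For the hanging mass (downward positive): 14.1 × 9.81 − T = 14.1 a.
Adding the two equations eliminates T: 91.561 = 19.1 a, so a = 4.7938 m/s².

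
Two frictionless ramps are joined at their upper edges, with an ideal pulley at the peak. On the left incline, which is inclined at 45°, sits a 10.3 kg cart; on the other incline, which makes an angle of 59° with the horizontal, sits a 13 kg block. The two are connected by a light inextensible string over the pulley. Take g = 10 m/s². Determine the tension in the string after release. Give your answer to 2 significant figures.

90 N

Resolve each weight along its own incline: the 10.3 kg mass has component 10.3 × 10 × sin 45° = 72.832 N down its slope, and the 13 kg mass has 13 × 10 × sin 59° = 111.432 N down its slope.
The 13 kg side's 111.432 N exceeds the other side's 72.832 N, so that mass slides down and the 10.3 kg mass slides up. Taking that direction as positive, Newton's second law for the whole system gives 111.432 − 72.832 = (10.3 + 13) a, so a = 38.600 / 23.3 = 1.6567 m/s².
For the 10.3 kg mass (up-slope positive): T − 72.832 = 10.3 × 1.6567, so T = 89.896 N.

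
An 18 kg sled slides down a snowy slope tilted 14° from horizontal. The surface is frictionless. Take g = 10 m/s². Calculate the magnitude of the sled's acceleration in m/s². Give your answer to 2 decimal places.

Resolving the weight along the incline: the component pulling the sled down the slope is mg sin 14° = 18 × 10 × 0.2419 = 43.542 N, and the normal force is N = mg cos 14° = 18 × 10 × 0.9703 = 174.654 N.
With no friction the net force along the incline is 43.542 N, so a = g sin 14° = 43.542 / 18 = 2.4190 m/s².

2.42 m/s²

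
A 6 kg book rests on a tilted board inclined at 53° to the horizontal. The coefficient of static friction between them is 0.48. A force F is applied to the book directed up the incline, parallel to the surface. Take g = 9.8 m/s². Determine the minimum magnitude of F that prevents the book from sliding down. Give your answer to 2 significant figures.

The normal force is N = mg cos 53° = 35.387 N. With F at its minimum the book is on the verge of sliding down, so static friction is at its maximum μ_s N = 0.48 × 35.387 = 16.986 N and acts up the slope.
Equilibrium along the incline: F + μ_s N = mg sin 53°, so F = 46.960 − 16.986 = 29.974 N.

30 N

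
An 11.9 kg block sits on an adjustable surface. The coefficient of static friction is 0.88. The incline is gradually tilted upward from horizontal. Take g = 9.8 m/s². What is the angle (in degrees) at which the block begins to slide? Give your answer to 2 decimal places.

At the threshold of sliding, static friction is at its maximum μ_s N and exactly balances the weight component along the incline: mg sin θ = μ_s mg cos θ.
Hence tan θ = μ_s = 0.88, so θ = arctan(0.88) = 41.3478°.

41.35°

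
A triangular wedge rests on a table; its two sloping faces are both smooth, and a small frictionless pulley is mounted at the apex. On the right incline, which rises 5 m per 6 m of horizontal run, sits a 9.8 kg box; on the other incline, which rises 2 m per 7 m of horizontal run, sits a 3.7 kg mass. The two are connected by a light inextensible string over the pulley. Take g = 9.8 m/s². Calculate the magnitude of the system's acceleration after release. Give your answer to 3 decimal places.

3.816 m/s²

Resolve each weight along its own incline: the 9.8 kg mass has component 9.8 × 9.8 × sin 39.81° = 61.483 N down its slope, and the 3.7 kg mass has 3.7 × 9.8 × sin 15.95° = 9.961 N down its slope.
The 9.8 kg side's 61.483 N exceeds the other side's 9.961 N, so that mass slides down and the 3.7 kg mass slides up. Taking that direction as positive, Newton's second law for the whole system gives 61.483 − 9.961 = (9.8 + 3.7) a, so a = 51.522 / 13.5 = 3.8164 m/s².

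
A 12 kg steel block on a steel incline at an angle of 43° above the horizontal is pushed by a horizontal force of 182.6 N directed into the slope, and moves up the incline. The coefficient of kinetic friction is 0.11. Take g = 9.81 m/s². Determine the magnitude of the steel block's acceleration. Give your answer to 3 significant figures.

The horizontal push has components F cos 43° = 182.6 × 0.7314 = 133.554 N up the incline and F sin 43° = 182.6 × 0.6820 = 124.533 N pressing into the surface.
The normal force is therefore N = mg cos 43° + F sin 43° = 86.100 + 124.533 = 210.633 N, and kinetic friction down the slope is μN = 0.11 × 210.633 = 23.170 N.
Along the incline: F cos 43° − mg sin 43° − μN = ma, so 133.554 − 80.285 − 23.170 = 12 a, giving a = 2.5083 m/s².

2.51 m/s²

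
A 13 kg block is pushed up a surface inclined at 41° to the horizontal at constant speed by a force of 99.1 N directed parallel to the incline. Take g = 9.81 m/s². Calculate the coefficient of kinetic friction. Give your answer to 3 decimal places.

0.160

At constant speed ΣF = 0 along the incline. The applied 99.1 N acts up the slope; the weight component mg sin 41° = 83.667 N and kinetic friction μN both act down the slope.
So 99.1 = 83.667 + μ × 96.248, giving μ = (99.1 − 83.667) / 96.248 = 0.1603.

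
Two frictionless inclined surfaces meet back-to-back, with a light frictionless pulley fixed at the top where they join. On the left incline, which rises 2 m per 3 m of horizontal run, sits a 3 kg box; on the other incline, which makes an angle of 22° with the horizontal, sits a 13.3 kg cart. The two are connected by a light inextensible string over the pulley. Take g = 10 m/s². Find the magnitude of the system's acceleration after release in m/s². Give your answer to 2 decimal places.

2.04 m/s²

Resolve each weight along its own incline: the 3 kg mass has component 3 × 10 × sin 33.69° = 16.641 N down its slope, and the 13.3 kg mass has 13.3 × 10 × sin 22° = 49.823 N down its slope.
The 13.3 kg side's 49.823 N exceeds the other side's 16.641 N, so that mass slides down and the 3 kg mass slides up. Taking that direction as positive, Newton's second law for the whole system gives 49.823 − 16.641 = (3 + 13.3) a, so a = 33.182 / 16.3 = 2.0357 m/s².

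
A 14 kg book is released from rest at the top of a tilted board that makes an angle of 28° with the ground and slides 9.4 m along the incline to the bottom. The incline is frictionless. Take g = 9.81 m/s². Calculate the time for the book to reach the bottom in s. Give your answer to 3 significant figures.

2.02 s

The weight component along the incline is mg sin 28° = 64.477 N and the normal force is N = mg cos 28° = 121.264 N.
With no friction, a = g sin 28° = 4.6055 m/s².
Starting from rest, L = ½at², so t = √(2L/a) = √(2 × 9.4 / 4.6055) = 2.0204 s.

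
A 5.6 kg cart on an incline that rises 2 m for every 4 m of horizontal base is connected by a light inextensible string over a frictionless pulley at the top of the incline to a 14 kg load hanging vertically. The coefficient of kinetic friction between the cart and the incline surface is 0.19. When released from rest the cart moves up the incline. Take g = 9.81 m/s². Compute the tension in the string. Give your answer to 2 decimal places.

For the cart on the incline: the weight component along the slope is m₁g sin 26.57° = 5.6 × 9.81 × 0.4472 = 24.567 N and the normal force is N = m₁g cos 26.57° = 49.136 N.
Kinetic friction opposes the cart's motion up the incline: f = μN = 0.19 × 49.136 = 9.336 N acting down the slope.
Newton's second law for the cart (up-slope positive): T − 24.567 − 9.336 = 5.6 a. For the hanging load (downward positive): 14 × 9.81 − T = 14 a.
Adding the two equations eliminates T: 103.437 = 19.6 a, so a = 5.2774 m/s².
Then from the hanging load's equation, T = 14 × (9.81 − 5.2774) = 63.456 N.

63.46 N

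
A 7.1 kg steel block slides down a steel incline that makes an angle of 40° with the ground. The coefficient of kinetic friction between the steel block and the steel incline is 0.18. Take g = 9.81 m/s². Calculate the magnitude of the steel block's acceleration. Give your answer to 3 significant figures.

4.95 m/s²

Resolving the weight along the incline: the component pulling the steel block down the slope is mg sin 40° = 7.1 × 9.81 × 0.6428 = 44.772 N, and the normal force is N = mg cos 40° = 7.1 × 9.81 × 0.7660 = 53.353 N.
Kinetic friction acts up the slope with magnitude f = μN = 0.18 × 53.353 = 9.604 N.
Net force along the incline is 44.772 − 9.604 = 35.168 N, so a = 35.168 / 7.1 = 4.9532 m/s².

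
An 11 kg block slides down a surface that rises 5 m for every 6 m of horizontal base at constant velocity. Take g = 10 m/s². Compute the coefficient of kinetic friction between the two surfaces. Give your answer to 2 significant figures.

0.83

At constant velocity the net force along the incline is zero: mg sin 39.81° = μ mg cos 39.81°.
So μ = tan 39.81° = 0.6402 / 0.7682 = 0.8334.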